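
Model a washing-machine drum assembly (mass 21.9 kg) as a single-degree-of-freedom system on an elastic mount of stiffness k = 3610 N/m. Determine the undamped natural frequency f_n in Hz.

ω_n = √(k/m) = √(3610/21.9) = √164.8 = 12.84 rad/s.
f_n = ω_n/(2π) = 12.84/6.283 = 2.043 Hz.

2.04 Hz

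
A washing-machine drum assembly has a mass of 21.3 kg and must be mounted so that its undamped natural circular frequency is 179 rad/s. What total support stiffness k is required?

k = m·ω_n² = 21.3 × 179.0² = 21.3 × 32040 = 682500 N/m.

682000 N/m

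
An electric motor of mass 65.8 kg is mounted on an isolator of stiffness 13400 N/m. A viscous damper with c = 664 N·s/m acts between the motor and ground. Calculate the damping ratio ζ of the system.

ω_n = √(k/m) = √(13400/65.8) = 14.27 rad/s.
Critical damping c_c = 2√(k·m) = 2√(13400 × 65.8) = 1878 N·s/m, so ζ = c/c_c = 664/1878 = 0.3536.

0.354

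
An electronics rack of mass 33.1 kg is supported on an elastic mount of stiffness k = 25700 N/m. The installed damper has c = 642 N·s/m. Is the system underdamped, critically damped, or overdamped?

underdamped

c_c = 2√(k·m) = 1845 N·s/m; ζ = c/c_c = 642/1845 = 0.348.
Since ζ < 1 the system is underdamped.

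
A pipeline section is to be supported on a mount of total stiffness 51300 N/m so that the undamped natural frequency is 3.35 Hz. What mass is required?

116 kg

ω_n = 2πf_n = 2π × 3.35 = 21.05 rad/s.
m = k/ω_n² = 51300/21.05² = 51300/443.0 = 115.8 kg.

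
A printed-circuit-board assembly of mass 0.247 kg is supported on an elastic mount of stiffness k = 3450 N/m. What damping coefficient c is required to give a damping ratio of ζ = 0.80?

46.7 N·s/m

c_c = 2√(k·m) = 2√(3450 × 0.247) = 58.38 N·s/m.
c = ζ·c_c = 0.80 × 58.38 = 46.71 N·s/m.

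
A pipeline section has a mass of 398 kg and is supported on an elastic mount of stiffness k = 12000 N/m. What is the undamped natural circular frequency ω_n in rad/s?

ω_n = √(k/m) = √(12000/398) = √30.15 = 5.491 rad/s.

5.49 rad/s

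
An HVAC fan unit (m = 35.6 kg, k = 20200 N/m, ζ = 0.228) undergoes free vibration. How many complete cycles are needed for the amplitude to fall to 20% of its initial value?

Logarithmic decrement δ = 2πζ/√(1 − ζ²) = 2π × 0.2280/√(1 − 0.0520) = 1.471.
x_n/x₀ = e^(−nδ) ≤ 0.2; take ln: n ≥ ln(1/0.2)/δ = 1.609/1.471 = 1.094.
So 2 complete cycles are required.

2 cycles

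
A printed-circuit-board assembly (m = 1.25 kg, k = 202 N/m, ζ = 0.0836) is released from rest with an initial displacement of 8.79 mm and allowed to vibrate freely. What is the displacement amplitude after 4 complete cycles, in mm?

1.07 mm

Logarithmic decrement δ = 2πζ/√(1 − ζ²) = 2π × 0.08360/√(1 − 0.00699) = 0.5271.
After n cycles, x_n/x₀ = e^(−nδ), so x_4 = 8.79 × e^(−4 × 0.5271) = 8.79 × 0.1214 = 1.067 mm.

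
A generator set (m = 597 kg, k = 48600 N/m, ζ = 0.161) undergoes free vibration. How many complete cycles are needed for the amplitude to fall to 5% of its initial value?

Logarithmic decrement δ = 2πζ/√(1 − ζ²) = 2π × 0.1610/√(1 − 0.0259) = 1.025.
x_n/x₀ = e^(−nδ) ≤ 0.05; take ln: n ≥ ln(1/0.05)/δ = 2.996/1.025 = 2.923.
So 3 complete cycles are required.

3 cycles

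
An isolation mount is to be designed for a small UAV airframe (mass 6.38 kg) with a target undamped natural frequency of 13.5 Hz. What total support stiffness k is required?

ω_n = 2πf_n = 2π × 13.5 = 84.82 rad/s.
k = m·ω_n² = 6.38 × 84.82² = 6.38 × 7195 = 45900 N/m.

45900 N/m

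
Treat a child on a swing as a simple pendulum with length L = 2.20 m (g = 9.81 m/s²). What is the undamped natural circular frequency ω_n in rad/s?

For a simple pendulum ω_n = √(g/L) = √(9.81/2.20) = √4.459 = 2.112 rad/s.

2.11 rad/s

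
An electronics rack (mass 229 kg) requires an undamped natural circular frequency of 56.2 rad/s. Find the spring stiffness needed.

723000 N/m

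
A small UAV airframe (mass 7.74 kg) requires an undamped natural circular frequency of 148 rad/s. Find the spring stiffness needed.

k = m·ω_n² = 7.74 × 148.0² = 7.74 × 21900 = 169500 N/m.

170000 N/m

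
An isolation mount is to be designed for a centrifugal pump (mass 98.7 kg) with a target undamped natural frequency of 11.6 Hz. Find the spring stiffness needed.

524000 N/m

ω_n = 2πf_n = 2π × 11.6 = 72.88 rad/s.
k = m·ω_n² = 98.7 × 72.88² = 98.7 × 5312 = 524300 N/m.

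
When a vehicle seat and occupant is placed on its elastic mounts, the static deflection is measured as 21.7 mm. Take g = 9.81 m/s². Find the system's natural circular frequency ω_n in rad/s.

ω_n = √(g/δ_st) = √(9.81/0.0217) = √452.1 = 21.26 rad/s.

21.3 rad/s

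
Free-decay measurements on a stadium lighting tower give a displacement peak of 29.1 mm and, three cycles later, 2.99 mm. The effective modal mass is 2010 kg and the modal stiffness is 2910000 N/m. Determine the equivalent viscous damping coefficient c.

18300 N·s/m

Logarithmic decrement δ = (1/n)·ln(x₀/x_n) = (1/3)·ln(29.1/2.99) = (1/3)·ln(9.732) = 0.7585.
ζ = δ/√(4π² + δ²) = 0.7585/√(39.48 + 0.575) = 0.7585/6.329 = 0.1198.
c = ζ · 2√(km) = 0.1198 × 2√(2910000 × 2010) = 0.1198 × 153000 = 18330 N·s/m.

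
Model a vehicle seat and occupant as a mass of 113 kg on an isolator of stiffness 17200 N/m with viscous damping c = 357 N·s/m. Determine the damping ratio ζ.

0.128

ω_n = √(k/m) = √(17200/113) = 12.34 rad/s.
Critical damping c_c = 2√(k·m) = 2√(17200 × 113) = 2788 N·s/m, so ζ = c/c_c = 357/2788 = 0.1280.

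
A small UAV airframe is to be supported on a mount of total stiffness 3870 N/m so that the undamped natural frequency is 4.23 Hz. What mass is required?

5.48 kg

ω_n = 2πf_n = 2π × 4.23 = 26.58 rad/s.
m = k/ω_n² = 3870/26.58² = 3870/706.4 = 5.479 kg.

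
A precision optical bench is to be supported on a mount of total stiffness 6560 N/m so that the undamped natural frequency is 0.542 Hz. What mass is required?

ω_n = 2πf_n = 2π × 0.542 = 3.405 rad/s.
m = k/ω_n² = 6560/3.405² = 6560/11.60 = 565.6 kg.

566 kg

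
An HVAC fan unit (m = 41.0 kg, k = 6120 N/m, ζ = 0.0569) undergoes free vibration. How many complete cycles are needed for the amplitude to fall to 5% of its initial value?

9 cycles

Logarithmic decrement δ = 2πζ/√(1 − ζ²) = 2π × 0.05690/√(1 − 0.00324) = 0.3581.
x_n/x₀ = e^(−nδ) ≤ 0.05; take ln: n ≥ ln(1/0.05)/δ = 2.996/0.3581 = 8.366.
So 9 complete cycles are required.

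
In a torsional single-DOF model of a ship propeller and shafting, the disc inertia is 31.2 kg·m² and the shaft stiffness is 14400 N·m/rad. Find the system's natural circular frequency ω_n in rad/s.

ω_n = √(k_t/J) = √(14400/31.2) = √461.5 = 21.48 rad/s.

21.5 rad/s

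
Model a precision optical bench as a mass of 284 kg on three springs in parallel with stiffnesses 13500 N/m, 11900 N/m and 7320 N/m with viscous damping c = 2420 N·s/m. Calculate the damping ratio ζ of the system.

0.397

Parallel springs add: k_eq = 13500 + 11900 + 7320 = 32720 N/m.
ω_n = √(k_eq/m) = √(32720/284) = 10.73 rad/s.
Critical damping c_c = 2√(k_eq·m) = 2√(32720 × 284) = 6097 N·s/m, so ζ = c/c_c = 2420/6097 = 0.3969.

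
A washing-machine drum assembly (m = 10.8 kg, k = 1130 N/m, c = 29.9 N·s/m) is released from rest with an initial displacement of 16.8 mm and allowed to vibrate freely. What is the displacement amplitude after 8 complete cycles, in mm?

ζ = c/(2√(km)) = 29.9/(2√(1130 × 10.8)) = 29.9/220.9 = 0.1353.
Logarithmic decrement δ = 2πζ/√(1 − ζ²) = 2π × 0.1353/√(1 − 0.0183) = 0.8582.
After n cycles, x_n/x₀ = e^(−nδ), so x_8 = 16.8 × e^(−8 × 0.8582) = 16.8 × 0.001043 = 0.01752 mm.

0.0175 mm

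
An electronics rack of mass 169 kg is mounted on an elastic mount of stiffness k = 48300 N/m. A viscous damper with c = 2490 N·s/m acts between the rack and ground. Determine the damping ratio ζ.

0.436

ω_n = √(k/m) = √(48300/169) = 16.91 rad/s.
Critical damping c_c = 2√(k·m) = 2√(48300 × 169) = 5714 N·s/m, so ζ = c/c_c = 2490/5714 = 0.4358.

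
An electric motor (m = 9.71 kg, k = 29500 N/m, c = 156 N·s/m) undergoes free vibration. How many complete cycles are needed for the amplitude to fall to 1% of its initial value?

ζ = c/(2√(km)) = 156/(2√(29500 × 9.71)) = 156/1070 = 0.1457.
Logarithmic decrement δ = 2πζ/√(1 − ζ²) = 2π × 0.1457/√(1 − 0.0212) = 0.9256.
x_n/x₀ = e^(−nδ) ≤ 0.01; take ln: n ≥ ln(1/0.01)/δ = 4.605/0.9256 = 4.975.
So 5 complete cycles are required.

5 cycles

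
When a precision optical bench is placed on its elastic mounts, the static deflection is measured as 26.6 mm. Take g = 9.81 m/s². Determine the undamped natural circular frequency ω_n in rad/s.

ω_n = √(g/δ_st) = √(9.81/0.0266) = √368.8 = 19.20 rad/s.

19.2 rad/s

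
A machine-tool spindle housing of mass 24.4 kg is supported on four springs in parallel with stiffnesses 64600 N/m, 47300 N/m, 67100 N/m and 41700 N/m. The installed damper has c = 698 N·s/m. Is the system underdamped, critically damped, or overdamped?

underdamped

Parallel springs add: k_eq = 64600 + 47300 + 67100 + 41700 = 220700 N/m.
c_c = 2√(k_eq·m) = 4641 N·s/m; ζ = c/c_c = 698/4641 = 0.150.
Since ζ < 1 the system is underdamped.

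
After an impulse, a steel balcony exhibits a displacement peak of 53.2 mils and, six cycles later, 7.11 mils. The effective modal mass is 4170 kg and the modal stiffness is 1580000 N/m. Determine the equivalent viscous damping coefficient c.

8650 N·s/m

Logarithmic decrement δ = (1/n)·ln(x₀/x_n) = (1/6)·ln(53.2/7.11) = (1/6)·ln(7.482) = 0.3354.
ζ = δ/√(4π² + δ²) = 0.3354/√(39.48 + 0.113) = 0.3354/6.292 = 0.05331.
c = ζ · 2√(km) = 0.05331 × 2√(1580000 × 4170) = 0.05331 × 162300 = 8654 N·s/m.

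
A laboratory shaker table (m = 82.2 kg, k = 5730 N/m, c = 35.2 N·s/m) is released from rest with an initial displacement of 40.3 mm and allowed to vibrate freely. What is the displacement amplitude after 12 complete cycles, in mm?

ζ = c/(2√(km)) = 35.2/(2√(5730 × 82.2)) = 35.2/1373 = 0.02564.
Logarithmic decrement δ = 2πζ/√(1 − ζ²) = 2π × 0.02564/√(1 − 0.000658) = 0.1612.
After n cycles, x_n/x₀ = e^(−nδ), so x_12 = 40.3 × e^(−12 × 0.1612) = 40.3 × 0.1445 = 5.825 mm.

5.82 mm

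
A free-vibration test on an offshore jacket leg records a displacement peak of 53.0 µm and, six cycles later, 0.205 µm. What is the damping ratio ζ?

0.146

Logarithmic decrement δ = (1/n)·ln(x₀/x_n) = (1/6)·ln(53.0/0.205) = (1/6)·ln(258.5) = 0.9258.
ζ = δ/√(4π² + δ²) = 0.9258/√(39.48 + 0.857) = 0.9258/6.351 = 0.1458.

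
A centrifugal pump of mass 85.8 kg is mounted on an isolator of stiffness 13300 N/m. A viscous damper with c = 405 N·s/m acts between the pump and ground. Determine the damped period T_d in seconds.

0.514 s

ω_n = √(k/m) = √(13300/85.8) = 12.45 rad/s.
Critical damping c_c = 2√(k·m) = 2√(13300 × 85.8) = 2136 N·s/m, so ζ = c/c_c = 405/2136 = 0.1896.
ω_d = ω_n√(1 − ζ²) = 12.45 × √(1 − 0.0359) = 12.22 rad/s.
T_d = 2π/ω_d = 0.5140 s.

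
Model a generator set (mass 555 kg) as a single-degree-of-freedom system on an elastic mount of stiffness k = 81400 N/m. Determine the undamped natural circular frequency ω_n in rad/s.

ω_n = √(k/m) = √(81400/555) = √146.7 = 12.11 rad/s.

12.1 rad/s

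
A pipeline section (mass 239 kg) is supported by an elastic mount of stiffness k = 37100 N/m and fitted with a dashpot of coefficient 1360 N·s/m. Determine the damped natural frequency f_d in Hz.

1.93 Hz

ω_n = √(k/m) = √(37100/239) = 12.46 rad/s.
Critical damping c_c = 2√(k·m) = 2√(37100 × 239) = 5955 N·s/m, so ζ = c/c_c = 1360/5955 = 0.2284.
ω_d = ω_n√(1 − ζ²) = 12.46 × √(1 − 0.0521) = 12.13 rad/s.
f_d = ω_d/(2π) = 1.931 Hz.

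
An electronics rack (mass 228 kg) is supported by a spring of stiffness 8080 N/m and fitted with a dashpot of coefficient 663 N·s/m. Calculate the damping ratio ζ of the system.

ω_n = √(k/m) = √(8080/228) = 5.953 rad/s.
Critical damping c_c = 2√(k·m) = 2√(8080 × 228) = 2715 N·s/m, so ζ = c/c_c = 663/2715 = 0.2442.

0.244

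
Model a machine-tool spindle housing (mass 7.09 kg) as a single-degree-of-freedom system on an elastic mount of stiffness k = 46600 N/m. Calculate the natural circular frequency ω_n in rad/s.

ω_n = √(k/m) = √(46600/7.09) = √6573 = 81.07 rad/s.

81.1 rad/s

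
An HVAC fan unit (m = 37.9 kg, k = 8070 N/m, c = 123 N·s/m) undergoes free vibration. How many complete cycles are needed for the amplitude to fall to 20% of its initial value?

3 cycles

ζ = c/(2√(km)) = 123/(2√(8070 × 37.9)) = 123/1106 = 0.1112.
Logarithmic decrement δ = 2πζ/√(1 − ζ²) = 2π × 0.1112/√(1 − 0.0124) = 0.7031.
x_n/x₀ = e^(−nδ) ≤ 0.2; take ln: n ≥ ln(1/0.2)/δ = 1.609/0.7031 = 2.289.
So 3 complete cycles are required.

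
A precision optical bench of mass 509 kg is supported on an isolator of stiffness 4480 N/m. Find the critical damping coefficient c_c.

c_c = 2√(k·m) = 2√(4480 × 509) = 2 × 1510 = 3020 N·s/m.

3020 N·s/m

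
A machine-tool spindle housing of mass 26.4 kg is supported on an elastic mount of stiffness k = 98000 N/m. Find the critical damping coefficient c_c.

3220 N·s/m

c_c = 2√(k·m) = 2√(98000 × 26.4) = 2 × 1608 = 3217 N·s/m.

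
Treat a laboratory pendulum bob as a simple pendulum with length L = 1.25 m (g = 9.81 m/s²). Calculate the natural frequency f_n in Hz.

0.446 Hz

For a simple pendulum ω_n = √(g/L) = √(9.81/1.25) = √7.848 = 2.801 rad/s.
f_n = ω_n/(2π) = 2.801/6.283 = 0.4459 Hz.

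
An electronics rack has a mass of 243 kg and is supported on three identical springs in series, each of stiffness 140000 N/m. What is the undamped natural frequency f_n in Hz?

2.21 Hz

Series springs: 1/k_eq = 3/140000, so k_eq = 140000/3 = 46670 N/m.
ω_n = √(k_eq/m) = √(46670/243) = √192.0 = 13.86 rad/s.
f_n = ω_n/(2π) = 13.86/6.283 = 2.206 Hz.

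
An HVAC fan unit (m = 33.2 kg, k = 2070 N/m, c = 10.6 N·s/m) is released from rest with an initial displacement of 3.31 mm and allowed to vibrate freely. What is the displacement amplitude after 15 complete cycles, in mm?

ζ = c/(2√(km)) = 10.6/(2√(2070 × 33.2)) = 10.6/524.3 = 0.02022.
Logarithmic decrement δ = 2πζ/√(1 − ζ²) = 2π × 0.02022/√(1 − 0.000409) = 0.1271.
After n cycles, x_n/x₀ = e^(−nδ), so x_15 = 3.31 × e^(−15 × 0.1271) = 3.31 × 0.1487 = 0.4922 mm.

0.492 mm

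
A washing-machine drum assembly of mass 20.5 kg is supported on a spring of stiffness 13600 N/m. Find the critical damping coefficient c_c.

c_c = 2√(k·m) = 2√(13600 × 20.5) = 2 × 528.0 = 1056 N·s/m.

1060 N·s/m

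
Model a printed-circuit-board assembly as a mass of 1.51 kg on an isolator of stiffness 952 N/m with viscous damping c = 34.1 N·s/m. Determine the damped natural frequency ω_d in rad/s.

22.4 rad/s

ω_n = √(k/m) = √(952.0/1.51) = 25.11 rad/s.
Critical damping c_c = 2√(k·m) = 2√(952.0 × 1.51) = 75.83 N·s/m, so ζ = c/c_c = 34.1/75.83 = 0.4497.
ω_d = ω_n√(1 − ζ²) = 25.11 × √(1 − 0.202) = 22.43 rad/s.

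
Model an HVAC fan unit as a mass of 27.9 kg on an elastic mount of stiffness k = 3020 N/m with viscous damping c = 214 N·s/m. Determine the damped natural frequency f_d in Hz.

1.54 Hz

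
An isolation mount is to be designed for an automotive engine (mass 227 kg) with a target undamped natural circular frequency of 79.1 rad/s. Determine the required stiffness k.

1420000 N/m

k = m·ω_n² = 227 × 79.10² = 227 × 6257 = 1420000 N/m.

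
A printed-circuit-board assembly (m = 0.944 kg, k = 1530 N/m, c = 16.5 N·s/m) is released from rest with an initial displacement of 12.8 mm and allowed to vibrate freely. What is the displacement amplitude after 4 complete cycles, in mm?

ζ = c/(2√(km)) = 16.5/(2√(1530 × 0.944)) = 16.5/76.01 = 0.2171.
Logarithmic decrement δ = 2πζ/√(1 − ζ²) = 2π × 0.2171/√(1 − 0.0471) = 1.397.
After n cycles, x_n/x₀ = e^(−nδ), so x_4 = 12.8 × e^(−4 × 1.397) = 12.8 × 0.003738 = 0.04785 mm.

0.0479 mm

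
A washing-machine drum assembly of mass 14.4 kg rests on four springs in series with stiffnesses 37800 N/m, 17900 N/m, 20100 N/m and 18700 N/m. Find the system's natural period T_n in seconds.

0.325 s

Series springs: 1/k_eq = 1/37800 + 1/17900 + 1/20100 + 1/18700 = 0.0001855, so k_eq = 5389 N/m.
ω_n = √(k_eq/m) = √(5389/14.4) = √374.3 = 19.35 rad/s.
T_n = 2π/ω_n = 6.283/19.35 = 0.3248 s.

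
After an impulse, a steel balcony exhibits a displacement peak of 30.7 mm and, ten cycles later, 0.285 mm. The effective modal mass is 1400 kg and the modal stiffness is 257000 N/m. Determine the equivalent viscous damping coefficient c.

2820 N·s/m

Logarithmic decrement δ = (1/n)·ln(x₀/x_n) = (1/10)·ln(30.7/0.285) = (1/10)·ln(107.7) = 0.4680.
ζ = δ/√(4π² + δ²) = 0.4680/√(39.48 + 0.219) = 0.4680/6.301 = 0.07427.
c = ζ · 2√(km) = 0.07427 × 2√(257000 × 1400) = 0.07427 × 37940 = 2818 N·s/m.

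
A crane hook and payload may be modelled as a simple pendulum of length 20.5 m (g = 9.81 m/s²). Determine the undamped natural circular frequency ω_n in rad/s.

For a simple pendulum ω_n = √(g/L) = √(9.81/20.5) = √0.4785 = 0.6918 rad/s.

0.692 rad/s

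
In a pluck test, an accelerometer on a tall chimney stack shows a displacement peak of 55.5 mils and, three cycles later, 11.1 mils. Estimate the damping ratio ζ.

0.0851

Logarithmic decrement δ = (1/n)·ln(x₀/x_n) = (1/3)·ln(55.5/11.1) = (1/3)·ln(5.000) = 0.5365.
ζ = δ/√(4π² + δ²) = 0.5365/√(39.48 + 0.288) = 0.5365/6.306 = 0.08507.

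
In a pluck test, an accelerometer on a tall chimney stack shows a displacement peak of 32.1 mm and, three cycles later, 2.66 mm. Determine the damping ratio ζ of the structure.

0.131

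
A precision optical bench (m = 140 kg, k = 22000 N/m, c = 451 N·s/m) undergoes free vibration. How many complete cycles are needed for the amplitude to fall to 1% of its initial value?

6 cycles

ζ = c/(2√(km)) = 451/(2√(22000 × 140)) = 451/3510 = 0.1285.
Logarithmic decrement δ = 2πζ/√(1 − ζ²) = 2π × 0.1285/√(1 − 0.0165) = 0.8141.
x_n/x₀ = e^(−nδ) ≤ 0.01; take ln: n ≥ ln(1/0.01)/δ = 4.605/0.8141 = 5.657.
So 6 complete cycles are required.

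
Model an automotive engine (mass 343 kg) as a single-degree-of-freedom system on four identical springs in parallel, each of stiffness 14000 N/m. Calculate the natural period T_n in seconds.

Parallel springs add: k_eq = 4 × 14000 = 56000 N/m.
ω_n = √(k_eq/m) = √(56000/343) = √163.3 = 12.78 rad/s.
T_n = 2π/ω_n = 6.283/12.78 = 0.4917 s.

0.492 s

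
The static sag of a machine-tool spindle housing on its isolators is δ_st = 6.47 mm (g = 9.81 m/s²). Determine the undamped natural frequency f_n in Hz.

ω_n = √(g/δ_st) = √(9.81/0.00647) = √1516 = 38.94 rad/s.
f_n = ω_n/(2π) = 38.94/6.283 = 6.197 Hz.

6.20 Hz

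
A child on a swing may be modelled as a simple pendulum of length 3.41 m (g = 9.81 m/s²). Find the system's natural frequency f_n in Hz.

0.270 Hz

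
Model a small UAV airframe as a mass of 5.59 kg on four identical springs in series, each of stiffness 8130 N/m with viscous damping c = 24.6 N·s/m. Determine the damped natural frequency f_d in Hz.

Series springs: 1/k_eq = 4/8130, so k_eq = 8130/4 = 2033 N/m.
ω_n = √(k_eq/m) = √(2033/5.59) = 19.07 rad/s.
Critical damping c_c = 2√(k_eq·m) = 2√(2033 × 5.59) = 213.2 N·s/m, so ζ = c/c_c = 24.6/213.2 = 0.1154.
ω_d = ω_n√(1 − ζ²) = 19.07 × √(1 − 0.0133) = 18.94 rad/s.
f_d = ω_d/(2π) = 3.015 Hz.

3.01 Hz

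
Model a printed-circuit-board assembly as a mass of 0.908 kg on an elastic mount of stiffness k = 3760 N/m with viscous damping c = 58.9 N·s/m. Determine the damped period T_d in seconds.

0.113 s

ω_n = √(k/m) = √(3760/0.908) = 64.35 rad/s.
Critical damping c_c = 2√(k·m) = 2√(3760 × 0.908) = 116.9 N·s/m, so ζ = c/c_c = 58.9/116.9 = 0.5040.
ω_d = ω_n√(1 − ζ²) = 64.35 × √(1 − 0.254) = 55.58 rad/s.
T_d = 2π/ω_d = 0.1130 s.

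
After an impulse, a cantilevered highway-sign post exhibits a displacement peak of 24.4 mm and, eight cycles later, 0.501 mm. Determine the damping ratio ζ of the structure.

Logarithmic decrement δ = (1/n)·ln(x₀/x_n) = (1/8)·ln(24.4/0.501) = (1/8)·ln(48.70) = 0.4857.
ζ = δ/√(4π² + δ²) = 0.4857/√(39.48 + 0.236) = 0.4857/6.302 = 0.07707.

0.0771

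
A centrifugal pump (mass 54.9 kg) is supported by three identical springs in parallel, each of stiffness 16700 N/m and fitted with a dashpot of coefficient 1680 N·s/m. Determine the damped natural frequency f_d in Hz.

4.15 Hz

Parallel springs add: k_eq = 3 × 16700 = 50100 N/m.
ω_n = √(k_eq/m) = √(50100/54.9) = 30.21 rad/s.
Critical damping c_c = 2√(k_eq·m) = 2√(50100 × 54.9) = 3317 N·s/m, so ζ = c/c_c = 1680/3317 = 0.5065.
ω_d = ω_n√(1 − ζ²) = 30.21 × √(1 − 0.257) = 26.05 rad/s.
f_d = ω_d/(2π) = 4.146 Hz.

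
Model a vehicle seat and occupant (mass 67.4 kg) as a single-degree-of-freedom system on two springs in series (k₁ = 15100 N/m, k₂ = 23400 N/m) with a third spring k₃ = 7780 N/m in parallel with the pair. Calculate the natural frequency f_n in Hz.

Series pair: k_s = k₁k₂/(k₁+k₂) = (15100)(23400)/(15100 + 23400) = 9178 N/m. In parallel with k₃: k_eq = 9178 + 7780 = 16960 N/m.
ω_n = √(k_eq/m) = √(16960/67.4) = √251.6 = 15.86 rad/s.
f_n = ω_n/(2π) = 15.86/6.283 = 2.524 Hz.

2.52 Hz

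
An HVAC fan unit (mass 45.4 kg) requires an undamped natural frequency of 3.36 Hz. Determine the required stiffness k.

20200 N/m

ω_n = 2πf_n = 2π × 3.36 = 21.11 rad/s.
k = m·ω_n² = 45.4 × 21.11² = 45.4 × 445.7 = 20230 N/m.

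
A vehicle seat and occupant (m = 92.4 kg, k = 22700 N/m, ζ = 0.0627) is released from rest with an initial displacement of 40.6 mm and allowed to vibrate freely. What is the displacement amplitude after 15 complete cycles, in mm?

Logarithmic decrement δ = 2πζ/√(1 − ζ²) = 2π × 0.06270/√(1 − 0.00393) = 0.3947.
After n cycles, x_n/x₀ = e^(−nδ), so x_15 = 40.6 × e^(−15 × 0.3947) = 40.6 × 0.002683 = 0.1089 mm.

0.109 mm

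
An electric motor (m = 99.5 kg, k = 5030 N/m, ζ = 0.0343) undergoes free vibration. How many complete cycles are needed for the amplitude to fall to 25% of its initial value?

Logarithmic decrement δ = 2πζ/√(1 − ζ²) = 2π × 0.03430/√(1 − 0.00118) = 0.2156.
x_n/x₀ = e^(−nδ) ≤ 0.25; take ln: n ≥ ln(1/0.25)/δ = 1.386/0.2156 = 6.429.
So 7 complete cycles are required.

7 cycles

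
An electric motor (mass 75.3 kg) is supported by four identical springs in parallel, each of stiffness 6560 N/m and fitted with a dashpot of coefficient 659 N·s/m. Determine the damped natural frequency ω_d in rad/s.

18.1 rad/s

Parallel springs add: k_eq = 4 × 6560 = 26240 N/m.
ω_n = √(k_eq/m) = √(26240/75.3) = 18.67 rad/s.
Critical damping c_c = 2√(k_eq·m) = 2√(26240 × 75.3) = 2811 N·s/m, so ζ = c/c_c = 659/2811 = 0.2344.
ω_d = ω_n√(1 − ζ²) = 18.67 × √(1 − 0.0549) = 18.15 rad/s.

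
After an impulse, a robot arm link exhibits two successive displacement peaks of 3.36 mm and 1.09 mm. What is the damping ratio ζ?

0.176

Logarithmic decrement δ = (1/n)·ln(x₀/x_n) = (1/1)·ln(3.36/1.09) = (1/1)·ln(3.083) = 1.126.
ζ = δ/√(4π² + δ²) = 1.126/√(39.48 + 1.27) = 1.126/6.383 = 0.1764.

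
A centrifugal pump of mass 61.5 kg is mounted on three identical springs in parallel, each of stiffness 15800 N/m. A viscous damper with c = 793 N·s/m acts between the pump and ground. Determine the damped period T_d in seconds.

Parallel springs add: k_eq = 3 × 15800 = 47400 N/m.
ω_n = √(k_eq/m) = √(47400/61.5) = 27.76 rad/s.
Critical damping c_c = 2√(k_eq·m) = 2√(47400 × 61.5) = 3415 N·s/m, so ζ = c/c_c = 793/3415 = 0.2322.
ω_d = ω_n√(1 − ζ²) = 27.76 × √(1 − 0.0539) = 27.00 rad/s.
T_d = 2π/ω_d = 0.2327 s.

0.233 s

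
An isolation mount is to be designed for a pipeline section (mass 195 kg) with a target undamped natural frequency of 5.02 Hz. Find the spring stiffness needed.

194000 N/m

ω_n = 2πf_n = 2π × 5.02 = 31.54 rad/s.
k = m·ω_n² = 195 × 31.54² = 195 × 994.9 = 194000 N/m.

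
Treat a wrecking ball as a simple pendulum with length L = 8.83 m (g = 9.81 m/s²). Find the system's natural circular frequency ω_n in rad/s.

For a simple pendulum ω_n = √(g/L) = √(9.81/8.83) = √1.111 = 1.054 rad/s.

1.05 rad/s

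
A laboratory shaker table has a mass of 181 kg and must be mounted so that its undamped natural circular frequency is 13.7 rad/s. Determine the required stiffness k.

34000 N/m

k = m·ω_n² = 181 × 13.70² = 181 × 187.7 = 33970 N/m.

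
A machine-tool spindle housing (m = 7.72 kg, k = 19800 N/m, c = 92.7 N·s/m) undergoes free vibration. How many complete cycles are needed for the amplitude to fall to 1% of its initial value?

7 cycles

ζ = c/(2√(km)) = 92.7/(2√(19800 × 7.72)) = 92.7/781.9 = 0.1186.
Logarithmic decrement δ = 2πζ/√(1 − ζ²) = 2π × 0.1186/√(1 − 0.0141) = 0.7502.
x_n/x₀ = e^(−nδ) ≤ 0.01; take ln: n ≥ ln(1/0.01)/δ = 4.605/0.7502 = 6.139.
So 7 complete cycles are required.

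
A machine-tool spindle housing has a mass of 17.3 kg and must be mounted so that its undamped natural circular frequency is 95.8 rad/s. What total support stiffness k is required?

k = m·ω_n² = 17.3 × 95.80² = 17.3 × 9178 = 158800 N/m.

159000 N/m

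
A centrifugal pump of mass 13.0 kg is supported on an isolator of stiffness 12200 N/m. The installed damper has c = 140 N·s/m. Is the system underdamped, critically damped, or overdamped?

underdamped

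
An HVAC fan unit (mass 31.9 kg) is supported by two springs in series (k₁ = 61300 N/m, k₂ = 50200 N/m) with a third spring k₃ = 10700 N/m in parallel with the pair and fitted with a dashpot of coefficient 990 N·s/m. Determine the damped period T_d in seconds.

Series pair: k_s = k₁k₂/(k₁+k₂) = (61300)(50200)/(61300 + 50200) = 27600 N/m. In parallel with k₃: k_eq = 27600 + 10700 = 38300 N/m.
ω_n = √(k_eq/m) = √(38300/31.9) = 34.65 rad/s.
Critical damping c_c = 2√(k_eq·m) = 2√(38300 × 31.9) = 2211 N·s/m, so ζ = c/c_c = 990/2211 = 0.4478.
ω_d = ω_n√(1 − ζ²) = 34.65 × √(1 − 0.201) = 30.98 rad/s.
T_d = 2π/ω_d = 0.2028 s.

0.203 s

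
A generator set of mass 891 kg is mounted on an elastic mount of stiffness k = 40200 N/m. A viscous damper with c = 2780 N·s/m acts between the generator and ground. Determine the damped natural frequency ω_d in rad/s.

6.53 rad/s

ω_n = √(k/m) = √(40200/891) = 6.717 rad/s.
Critical damping c_c = 2√(k·m) = 2√(40200 × 891) = 11970 N·s/m, so ζ = c/c_c = 2780/11970 = 0.2323.
ω_d = ω_n√(1 − ζ²) = 6.717 × √(1 − 0.0539) = 6.533 rad/s.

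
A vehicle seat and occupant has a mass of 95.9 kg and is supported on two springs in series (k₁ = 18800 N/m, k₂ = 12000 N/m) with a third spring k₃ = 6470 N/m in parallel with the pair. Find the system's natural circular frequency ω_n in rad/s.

Series pair: k_s = k₁k₂/(k₁+k₂) = (18800)(12000)/(18800 + 12000) = 7325 N/m. In parallel with k₃: k_eq = 7325 + 6470 = 13790 N/m.
ω_n = √(k_eq/m) = √(13790/95.9) = √143.8 = 11.99 rad/s.

12.0 rad/s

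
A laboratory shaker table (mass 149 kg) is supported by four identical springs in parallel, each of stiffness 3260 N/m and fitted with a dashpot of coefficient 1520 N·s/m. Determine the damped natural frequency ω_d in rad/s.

Parallel springs add: k_eq = 4 × 3260 = 13040 N/m.
ω_n = √(k_eq/m) = √(13040/149) = 9.355 rad/s.
Critical damping c_c = 2√(k_eq·m) = 2√(13040 × 149) = 2788 N·s/m, so ζ = c/c_c = 1520/2788 = 0.5452.
ω_d = ω_n√(1 − ζ²) = 9.355 × √(1 − 0.297) = 7.842 rad/s.

7.84 rad/s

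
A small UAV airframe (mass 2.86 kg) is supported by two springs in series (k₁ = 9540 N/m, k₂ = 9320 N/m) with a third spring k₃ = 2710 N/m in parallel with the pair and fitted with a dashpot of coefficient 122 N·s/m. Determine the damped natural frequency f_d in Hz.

Series pair: k_s = k₁k₂/(k₁+k₂) = (9540)(9320)/(9540 + 9320) = 4714 N/m. In parallel with k₃: k_eq = 4714 + 2710 = 7424 N/m.
ω_n = √(k_eq/m) = √(7424/2.86) = 50.95 rad/s.
Critical damping c_c = 2√(k_eq·m) = 2√(7424 × 2.86) = 291.4 N·s/m, so ζ = c/c_c = 122/291.4 = 0.4186.
ω_d = ω_n√(1 − ζ²) = 50.95 × √(1 − 0.175) = 46.27 rad/s.
f_d = ω_d/(2π) = 7.364 Hz.

7.36 Hz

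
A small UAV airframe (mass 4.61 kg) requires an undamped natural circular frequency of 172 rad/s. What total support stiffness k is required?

k = m·ω_n² = 4.61 × 172.0² = 4.61 × 29580 = 136400 N/m.

136000 N/m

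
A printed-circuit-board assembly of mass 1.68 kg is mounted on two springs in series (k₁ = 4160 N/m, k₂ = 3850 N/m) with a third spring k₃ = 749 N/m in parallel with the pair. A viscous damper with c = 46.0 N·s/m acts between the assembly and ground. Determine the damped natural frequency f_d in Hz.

Series pair: k_s = k₁k₂/(k₁+k₂) = (4160)(3850)/(4160 + 3850) = 2000 N/m. In parallel with k₃: k_eq = 2000 + 749 = 2749 N/m.
ω_n = √(k_eq/m) = √(2749/1.68) = 40.45 rad/s.
Critical damping c_c = 2√(k_eq·m) = 2√(2749 × 1.68) = 135.9 N·s/m, so ζ = c/c_c = 46.0/135.9 = 0.3385.
ω_d = ω_n√(1 − ζ²) = 40.45 × √(1 − 0.115) = 38.06 rad/s.
f_d = ω_d/(2π) = 6.057 Hz.

6.06 Hz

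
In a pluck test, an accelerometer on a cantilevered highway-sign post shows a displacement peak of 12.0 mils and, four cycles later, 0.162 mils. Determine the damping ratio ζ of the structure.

Logarithmic decrement δ = (1/n)·ln(x₀/x_n) = (1/4)·ln(12.0/0.162) = (1/4)·ln(74.07) = 1.076.
ζ = δ/√(4π² + δ²) = 1.076/√(39.48 + 1.16) = 1.076/6.375 = 0.1688.

0.169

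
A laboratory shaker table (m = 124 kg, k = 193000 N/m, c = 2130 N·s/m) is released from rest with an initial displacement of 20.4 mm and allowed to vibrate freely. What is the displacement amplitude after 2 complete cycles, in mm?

ζ = c/(2√(km)) = 2130/(2√(193000 × 124)) = 2130/9784 = 0.2177.
Logarithmic decrement δ = 2πζ/√(1 − ζ²) = 2π × 0.2177/√(1 − 0.0474) = 1.401.
After n cycles, x_n/x₀ = e^(−nδ), so x_2 = 20.4 × e^(−2 × 1.401) = 20.4 × 0.06063 = 1.237 mm.

1.24 mm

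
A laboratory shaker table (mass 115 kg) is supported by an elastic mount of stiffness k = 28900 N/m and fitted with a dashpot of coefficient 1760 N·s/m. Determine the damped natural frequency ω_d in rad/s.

13.9 rad/s

ω_n = √(k/m) = √(28900/115) = 15.85 rad/s.
Critical damping c_c = 2√(k·m) = 2√(28900 × 115) = 3646 N·s/m, so ζ = c/c_c = 1760/3646 = 0.4827.
ω_d = ω_n√(1 − ζ²) = 15.85 × √(1 − 0.233) = 13.88 rad/s.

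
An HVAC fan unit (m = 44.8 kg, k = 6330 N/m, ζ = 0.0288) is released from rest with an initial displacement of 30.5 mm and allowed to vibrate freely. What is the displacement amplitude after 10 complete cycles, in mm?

4.99 mm

Logarithmic decrement δ = 2πζ/√(1 − ζ²) = 2π × 0.02880/√(1 − 0.000829) = 0.1810.
After n cycles, x_n/x₀ = e^(−nδ), so x_10 = 30.5 × e^(−10 × 0.1810) = 30.5 × 0.1636 = 4.990 mm.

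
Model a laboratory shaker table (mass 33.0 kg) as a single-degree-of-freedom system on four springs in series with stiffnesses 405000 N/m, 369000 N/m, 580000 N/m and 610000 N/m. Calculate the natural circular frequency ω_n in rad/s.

59.6 rad/s

Series springs: 1/k_eq = 1/405000 + 1/369000 + 1/580000 + 1/610000 = 8.543×10^-6, so k_eq = 117100 N/m.
ω_n = √(k_eq/m) = √(117100/33.0) = √3547 = 59.56 rad/s.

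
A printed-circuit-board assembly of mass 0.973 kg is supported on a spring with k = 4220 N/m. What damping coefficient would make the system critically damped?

128 N·s/m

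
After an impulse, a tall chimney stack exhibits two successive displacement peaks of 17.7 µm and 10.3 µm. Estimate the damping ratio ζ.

0.0859

Logarithmic decrement δ = (1/n)·ln(x₀/x_n) = (1/1)·ln(17.7/10.3) = (1/1)·ln(1.718) = 0.5414.
ζ = δ/√(4π² + δ²) = 0.5414/√(39.48 + 0.293) = 0.5414/6.306 = 0.08585.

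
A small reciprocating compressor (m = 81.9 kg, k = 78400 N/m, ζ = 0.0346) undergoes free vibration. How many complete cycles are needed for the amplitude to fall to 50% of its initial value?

Logarithmic decrement δ = 2πζ/√(1 − ζ²) = 2π × 0.03460/√(1 − 0.00120) = 0.2175.
x_n/x₀ = e^(−nδ) ≤ 0.5; take ln: n ≥ ln(1/0.5)/δ = 0.6931/0.2175 = 3.186.
So 4 complete cycles are required.

4 cycles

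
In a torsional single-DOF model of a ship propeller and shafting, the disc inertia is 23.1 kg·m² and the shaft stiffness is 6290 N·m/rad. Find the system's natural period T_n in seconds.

ω_n = √(k_t/J) = √(6290/23.1) = √272.3 = 16.50 rad/s.
T_n = 2π/ω_n = 6.283/16.50 = 0.3808 s.

0.381 s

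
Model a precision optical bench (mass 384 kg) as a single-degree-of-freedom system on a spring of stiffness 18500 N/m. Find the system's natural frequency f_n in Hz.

1.10 Hz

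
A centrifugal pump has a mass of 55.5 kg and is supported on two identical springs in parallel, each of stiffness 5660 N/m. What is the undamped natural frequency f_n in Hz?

Parallel springs add: k_eq = 2 × 5660 = 11320 N/m.
ω_n = √(k_eq/m) = √(11320/55.5) = √204.0 = 14.28 rad/s.
f_n = ω_n/(2π) = 14.28/6.283 = 2.273 Hz.

2.27 Hz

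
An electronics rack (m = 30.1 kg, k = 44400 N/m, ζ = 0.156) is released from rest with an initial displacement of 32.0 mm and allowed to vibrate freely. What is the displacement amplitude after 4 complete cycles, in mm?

0.604 mm

Logarithmic decrement δ = 2πζ/√(1 − ζ²) = 2π × 0.1560/√(1 − 0.0243) = 0.9923.
After n cycles, x_n/x₀ = e^(−nδ), so x_4 = 32.0 × e^(−4 × 0.9923) = 32.0 × 0.01889 = 0.6044 mm.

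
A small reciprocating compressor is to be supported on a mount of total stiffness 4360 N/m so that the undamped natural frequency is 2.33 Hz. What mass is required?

20.3 kg

ω_n = 2πf_n = 2π × 2.33 = 14.64 rad/s.
m = k/ω_n² = 4360/14.64² = 4360/214.3 = 20.34 kg.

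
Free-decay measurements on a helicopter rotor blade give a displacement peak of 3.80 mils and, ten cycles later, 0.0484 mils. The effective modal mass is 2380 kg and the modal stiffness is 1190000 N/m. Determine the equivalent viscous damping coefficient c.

7370 N·s/m

Logarithmic decrement δ = (1/n)·ln(x₀/x_n) = (1/10)·ln(3.80/0.0484) = (1/10)·ln(78.51) = 0.4363.
ζ = δ/√(4π² + δ²) = 0.4363/√(39.48 + 0.190) = 0.4363/6.298 = 0.06928.
c = ζ · 2√(km) = 0.06928 × 2√(1190000 × 2380) = 0.06928 × 106400 = 7374 N·s/m.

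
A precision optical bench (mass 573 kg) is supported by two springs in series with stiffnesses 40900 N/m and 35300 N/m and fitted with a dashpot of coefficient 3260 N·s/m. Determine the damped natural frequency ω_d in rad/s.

5.00 rad/s

Series springs: 1/k_eq = 1/40900 + 1/35300 = 5.278×10^-5, so k_eq = 18950 N/m.
ω_n = √(k_eq/m) = √(18950/573) = 5.750 rad/s.
Critical damping c_c = 2√(k_eq·m) = 2√(18950 × 573) = 6590 N·s/m, so ζ = c/c_c = 3260/6590 = 0.4947.
ω_d = ω_n√(1 − ζ²) = 5.750 × √(1 − 0.245) = 4.997 rad/s.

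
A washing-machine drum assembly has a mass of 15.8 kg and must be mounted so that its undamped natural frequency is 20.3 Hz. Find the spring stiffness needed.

257000 N/m

ω_n = 2πf_n = 2π × 20.3 = 127.5 rad/s.
k = m·ω_n² = 15.8 × 127.5² = 15.8 × 16270 = 257000 N/m.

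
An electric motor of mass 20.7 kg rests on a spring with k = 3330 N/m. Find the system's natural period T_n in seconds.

ω_n = √(k/m) = √(3330/20.7) = √160.9 = 12.68 rad/s.
T_n = 2π/ω_n = 6.283/12.68 = 0.4954 s.

0.495 s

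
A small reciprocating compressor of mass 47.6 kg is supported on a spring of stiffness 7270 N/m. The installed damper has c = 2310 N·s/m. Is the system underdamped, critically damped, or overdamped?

c_c = 2√(k·m) = 1177 N·s/m; ζ = c/c_c = 2310/1177 = 1.96.
Since ζ > 1 the system is overdamped.

overdamped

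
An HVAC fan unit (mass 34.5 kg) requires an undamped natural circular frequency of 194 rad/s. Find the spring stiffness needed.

1300000 N/m

k = m·ω_n² = 34.5 × 194.0² = 34.5 × 37640 = 1298000 N/m.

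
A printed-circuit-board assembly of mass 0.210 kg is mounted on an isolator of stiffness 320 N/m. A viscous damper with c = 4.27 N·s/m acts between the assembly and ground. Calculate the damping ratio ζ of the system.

ω_n = √(k/m) = √(320.0/0.210) = 39.04 rad/s.
Critical damping c_c = 2√(k·m) = 2√(320.0 × 0.210) = 16.40 N·s/m, so ζ = c/c_c = 4.27/16.40 = 0.2604.

0.260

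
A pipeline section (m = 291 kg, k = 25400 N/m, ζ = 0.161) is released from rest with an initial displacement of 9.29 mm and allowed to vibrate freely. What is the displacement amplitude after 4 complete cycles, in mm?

0.154 mm

Logarithmic decrement δ = 2πζ/√(1 − ζ²) = 2π × 0.1610/√(1 − 0.0259) = 1.025.
After n cycles, x_n/x₀ = e^(−nδ), so x_4 = 9.29 × e^(−4 × 1.025) = 9.29 × 0.01658 = 0.1540 mm.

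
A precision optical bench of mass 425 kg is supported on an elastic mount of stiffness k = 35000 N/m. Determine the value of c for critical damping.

7710 N·s/m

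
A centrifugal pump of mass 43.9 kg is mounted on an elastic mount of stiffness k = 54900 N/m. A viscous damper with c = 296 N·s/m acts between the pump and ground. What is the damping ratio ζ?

0.0953

ω_n = √(k/m) = √(54900/43.9) = 35.36 rad/s.
Critical damping c_c = 2√(k·m) = 2√(54900 × 43.9) = 3105 N·s/m, so ζ = c/c_c = 296/3105 = 0.09533.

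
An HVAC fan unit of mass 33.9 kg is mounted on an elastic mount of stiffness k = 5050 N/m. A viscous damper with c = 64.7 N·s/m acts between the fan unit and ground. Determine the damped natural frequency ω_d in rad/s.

ω_n = √(k/m) = √(5050/33.9) = 12.21 rad/s.
Critical damping c_c = 2√(k·m) = 2√(5050 × 33.9) = 827.5 N·s/m, so ζ = c/c_c = 64.7/827.5 = 0.07819.
ω_d = ω_n√(1 − ζ²) = 12.21 × √(1 − 0.00611) = 12.17 rad/s.

12.2 rad/s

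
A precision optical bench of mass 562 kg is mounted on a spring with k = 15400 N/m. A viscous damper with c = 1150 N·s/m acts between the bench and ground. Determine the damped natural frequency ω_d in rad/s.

ω_n = √(k/m) = √(15400/562) = 5.235 rad/s.
Critical damping c_c = 2√(k·m) = 2√(15400 × 562) = 5884 N·s/m, so ζ = c/c_c = 1150/5884 = 0.1955.
ω_d = ω_n√(1 − ζ²) = 5.235 × √(1 − 0.0382) = 5.134 rad/s.

5.13 rad/s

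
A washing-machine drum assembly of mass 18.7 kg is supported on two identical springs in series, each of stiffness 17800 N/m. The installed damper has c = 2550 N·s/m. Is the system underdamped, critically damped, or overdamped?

Series springs: 1/k_eq = 2/17800, so k_eq = 17800/2 = 8900 N/m.
c_c = 2√(k_eq·m) = 815.9 N·s/m; ζ = c/c_c = 2550/815.9 = 3.13.
Since ζ > 1 the system is overdamped.

overdamped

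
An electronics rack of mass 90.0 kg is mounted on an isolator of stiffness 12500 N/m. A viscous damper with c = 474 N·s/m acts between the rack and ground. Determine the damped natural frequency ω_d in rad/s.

11.5 rad/s

ω_n = √(k/m) = √(12500/90.0) = 11.79 rad/s.
Critical damping c_c = 2√(k·m) = 2√(12500 × 90.0) = 2121 N·s/m, so ζ = c/c_c = 474/2121 = 0.2234.
ω_d = ω_n√(1 − ζ²) = 11.79 × √(1 − 0.0499) = 11.49 rad/s.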